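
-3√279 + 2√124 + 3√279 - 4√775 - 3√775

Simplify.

-31*√31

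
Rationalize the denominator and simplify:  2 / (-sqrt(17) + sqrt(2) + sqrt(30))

(-30*sqrt(17) - 22*sqrt(30) + 90*sqrt(2) + 8*sqrt(255))/15

Group as (sqrt(2) + sqrt(30)) - sqrt(17); multiply by (sqrt(2) + sqrt(30)) + sqrt(17), then rationalise the remaining surd.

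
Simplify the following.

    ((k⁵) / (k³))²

k⁴

Inside the bracket: k²
Raise to the power 2: k⁴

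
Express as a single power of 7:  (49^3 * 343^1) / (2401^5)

7^(-11)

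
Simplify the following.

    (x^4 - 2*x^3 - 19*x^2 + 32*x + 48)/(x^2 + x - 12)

x^2 - 3*x - 4

Factor: x^4 - 2*x^3 - 19*x^2 + 32*x + 48 = (x + 1)*(x - 4)*(x + 4)*(x - 3);  x^2 + x - 12 = (x - 3)*(x + 4)
Cancel the common factors (x - 3), (x + 4).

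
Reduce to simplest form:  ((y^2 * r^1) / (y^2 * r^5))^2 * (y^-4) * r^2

Inside the bracket: (r^-4)
Raise to the power 2: (r^-8)
Multiply by (y^-4) * r^2: add exponents.

1/(r^6*y^4)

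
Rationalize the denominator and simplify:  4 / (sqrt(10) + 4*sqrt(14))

(-2*sqrt(10) + 8*sqrt(14))/107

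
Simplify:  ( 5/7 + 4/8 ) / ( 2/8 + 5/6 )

Numerator: 5/7 + 4/8 = 17/14
Denominator: 2/8 + 5/6 = 13/12
Divide: (17/14) · (12/13) = 102/91

102/91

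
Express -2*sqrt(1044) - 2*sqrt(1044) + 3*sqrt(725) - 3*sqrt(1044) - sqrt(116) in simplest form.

-29*sqrt(29)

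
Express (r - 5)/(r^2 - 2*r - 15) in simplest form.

Factor: r^2 - 2*r - 15 = (r + 3)*(r - 5)
Cancel the common factor (r - 5).

1/(r + 3)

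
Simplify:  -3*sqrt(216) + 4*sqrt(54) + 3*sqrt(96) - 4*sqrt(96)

-10*sqrt(6)

3*sqrt(216) = 18*sqrt(6); 4*sqrt(54) = 12*sqrt(6); 3*sqrt(96) = 12*sqrt(6); 4*sqrt(96) = 16*sqrt(6)
Combine: (-18 + 12 + 12 - 16)·sqrt(6) = -10*sqrt(6)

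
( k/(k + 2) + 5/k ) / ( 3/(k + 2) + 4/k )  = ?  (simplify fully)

(k² + 5*k + 10)/(7*k + 8)

Numerator: k/(k + 2) + 5/k = (k² + 5*k + 10)/(k² + 2*k)
Denominator: 3/(k + 2) + 4/k = (7*k + 8)/(k² + 2*k)
Divide: ((k² + 5*k + 10)/(k² + 2*k)) · ((k² + 2*k)/(7*k + 8)) = (k² + 5*k + 10)/(7*k + 8)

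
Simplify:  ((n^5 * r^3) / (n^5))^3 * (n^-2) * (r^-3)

Inside the bracket: r^3
Raise to the power 3: r^9
Multiply by (n^-2) * (r^-3): add exponents.

r^6/n^2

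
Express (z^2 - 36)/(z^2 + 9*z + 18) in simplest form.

Factor: z^2 - 36 = (z - 6)*(z + 6);  z^2 + 9*z + 18 = (z + 6)*(z + 3)
Cancel the common factor (z + 6).

(z - 6)/(z + 3)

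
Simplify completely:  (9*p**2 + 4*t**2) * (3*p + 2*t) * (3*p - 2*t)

81*p**4 - 16*t**4

Pair the conjugate factors: ((3*p)+(2*t))((3*p)-(2*t)) = 9*p**2 - 4*t**2, then repeat with the next factor.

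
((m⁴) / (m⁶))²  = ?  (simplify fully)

Inside the bracket: (m^-2)
Raise to the power 2: (m^-4)

m^(-4)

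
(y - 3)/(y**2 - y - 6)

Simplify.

1/(y + 2)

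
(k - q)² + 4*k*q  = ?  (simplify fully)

(k + q)²

Expand the square and combine the 4*k*q term.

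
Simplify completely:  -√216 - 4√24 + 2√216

-2*√6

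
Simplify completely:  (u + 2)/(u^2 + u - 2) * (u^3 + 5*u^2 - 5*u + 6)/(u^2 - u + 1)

(u + 6)/(u - 1)

Factor: u^2 + u - 2 = (u + 2)*(u - 1);  u^3 + 5*u^2 - 5*u + 6 = (u + 6)*(u^2 - u + 1)
Cancel the common factors (u^2 - u + 1), (u + 2).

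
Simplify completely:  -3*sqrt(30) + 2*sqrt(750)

7*sqrt(30)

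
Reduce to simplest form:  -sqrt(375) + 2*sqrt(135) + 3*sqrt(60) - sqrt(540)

sqrt(15)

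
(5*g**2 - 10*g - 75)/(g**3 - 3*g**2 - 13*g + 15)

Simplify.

Factor: 5*g**2 - 10*g - 75 = 5*(g - 5)*(g + 3);  g**3 - 3*g**2 - 13*g + 15 = (g - 1)*(g + 3)*(g - 5)
Cancel the common factors (g + 3), (g - 5).

5/(g - 1)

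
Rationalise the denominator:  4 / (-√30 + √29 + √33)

(-32*√30 + 26*√33 + 34*√29 + 6*√3190)/701

Group as (√29 + √33) - √30; multiply by (√29 + √33) + √30, then rationalise the remaining surd.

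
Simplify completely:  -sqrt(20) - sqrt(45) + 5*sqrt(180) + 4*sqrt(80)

sqrt(20) = 2*sqrt(5); sqrt(45) = 3*sqrt(5); 5*sqrt(180) = 30*sqrt(5); 4*sqrt(80) = 16*sqrt(5)
Combine: (-2 - 3 + 30 + 16)·sqrt(5) = 41*sqrt(5)

41*sqrt(5)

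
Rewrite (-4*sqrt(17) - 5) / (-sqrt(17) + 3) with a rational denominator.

Multiply numerator and denominator by 3 + sqrt(17).
Denominator becomes -8; numerator becomes -83 - 17*sqrt(17).

(17*sqrt(17) + 83)/8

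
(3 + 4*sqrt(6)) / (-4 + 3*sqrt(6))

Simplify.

Multiply numerator and denominator by -3*sqrt(6) - 4.
Denominator becomes -38; numerator becomes -84 - 25*sqrt(6).

(25*sqrt(6) + 84)/38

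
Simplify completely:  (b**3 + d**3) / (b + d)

Apply the sum-of-cubes factorisation and cancel (b + d).

b**2 - b*d + d**2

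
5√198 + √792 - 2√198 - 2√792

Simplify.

3*√22

5√198 = 15*√22; √792 = 6*√22; 2√198 = 6*√22; 2√792 = 12*√22
Combine: (15 + 6 - 6 - 12)·√22 = 3*√22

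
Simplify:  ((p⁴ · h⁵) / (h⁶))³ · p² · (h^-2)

p^14/h⁵

Inside the bracket: p⁴ · (h^-1)
Raise to the power 3: p^12 · (h^-3)
Multiply by p² · (h^-2): add exponents.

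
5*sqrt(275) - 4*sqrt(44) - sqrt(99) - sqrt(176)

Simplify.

5*sqrt(275) = 25*sqrt(11); 4*sqrt(44) = 8*sqrt(11); sqrt(99) = 3*sqrt(11); sqrt(176) = 4*sqrt(11)
Combine: (25 - 8 - 3 - 4)·sqrt(11) = 10*sqrt(11)

10*sqrt(11)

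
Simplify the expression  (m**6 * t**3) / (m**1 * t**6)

Quotient: m**5 * (t**-3)

m**5/t**3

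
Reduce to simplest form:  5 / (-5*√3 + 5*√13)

Multiply numerator and denominator by 5*√3 + 5*√13.
Denominator becomes 250; numerator becomes 25*√3 + 25*√13.

(√3 + √13)/10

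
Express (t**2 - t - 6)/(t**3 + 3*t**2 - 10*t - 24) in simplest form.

Factor: t**2 - t - 6 = (t - 3)*(t + 2);  t**3 + 3*t**2 - 10*t - 24 = (t - 3)*(t + 2)*(t + 4)
Cancel the common factors (t - 3), (t + 2).

1/(t + 4)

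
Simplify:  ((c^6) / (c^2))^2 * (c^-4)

c^4

Inside the bracket: c^4
Raise to the power 2: c^8
Multiply by (c^-4): add exponents.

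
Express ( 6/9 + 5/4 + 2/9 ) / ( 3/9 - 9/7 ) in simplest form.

Numerator: 6/9 + 5/4 + 2/9 = 77/36
Denominator: 3/9 - 9/7 = -20/21
Divide: (77/36) · (-21/20) = -539/240

-539/240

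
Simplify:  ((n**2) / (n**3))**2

n**(-2)

Inside the bracket: (n**-1)
Raise to the power 2: (n**-2)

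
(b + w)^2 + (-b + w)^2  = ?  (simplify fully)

Write as f(w,b) + f(w,-b) and expand.

2*b^2 + 2*w^2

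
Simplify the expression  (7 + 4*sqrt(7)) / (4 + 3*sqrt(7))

Multiply numerator and denominator by -3*sqrt(7) + 4.
Denominator becomes -47; numerator becomes -56 - 5*sqrt(7).

(5*sqrt(7) + 56)/47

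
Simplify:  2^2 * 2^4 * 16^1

2^10

2^2 = 2^2; 2^4 = 2^4; 16^1 = 2^4
Combine exponents: 2^10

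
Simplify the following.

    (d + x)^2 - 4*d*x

After expansion: d^2 - 2*d*x + x^2 — a perfect-square trinomial.

(d - x)^2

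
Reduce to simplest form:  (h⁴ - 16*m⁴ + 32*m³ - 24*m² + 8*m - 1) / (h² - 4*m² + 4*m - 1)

h² + 4*m² - 4*m + 1

h⁴ - 16*m⁴ + 32*m³ - 24*m² + 8*m - 1 factors as (h - 2*m + 1)*(h + 2*m - 1)*(h² + 4*m² - 4*m + 1).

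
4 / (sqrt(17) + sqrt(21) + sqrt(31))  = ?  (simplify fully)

(-8*sqrt(11067) + 28*sqrt(31) + 108*sqrt(21) + 140*sqrt(17))/1379

Group as (sqrt(17) + sqrt(31)) + sqrt(21); multiply by (sqrt(17) + sqrt(31)) - sqrt(21), then rationalise the remaining surd.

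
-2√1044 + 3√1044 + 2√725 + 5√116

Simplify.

2√1044 = 12*√29; 3√1044 = 18*√29; 2√725 = 10*√29; 5√116 = 10*√29
Combine: (-12 + 18 + 10 + 10)·√29 = 26*√29

26*√29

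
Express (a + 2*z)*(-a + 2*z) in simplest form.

-a^2 + 4*z^2

(2*z)^2 - (a)^2 = -a^2 + 4*z^2.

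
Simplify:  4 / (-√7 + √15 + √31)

(-156*√7 - 36*√31 + 92*√15 + 8*√3255)/339

Group as (√15 + √31) - √7; multiply by (√15 + √31) + √7, then rationalise the remaining surd.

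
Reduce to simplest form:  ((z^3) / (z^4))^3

Inside the bracket: (z^-1)
Raise to the power 3: (z^-3)

z^(-3)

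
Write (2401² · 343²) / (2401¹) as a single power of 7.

7^10

2401² = 7^8; 343² = 7^6; 2401¹ = 7^4
Combine exponents: 7^10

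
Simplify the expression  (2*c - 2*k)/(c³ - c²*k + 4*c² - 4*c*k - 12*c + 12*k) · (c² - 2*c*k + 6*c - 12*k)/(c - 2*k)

2/(c - 2)

Factor: 2*c - 2*k = 2·(c - k);  c³ - c²*k + 4*c² - 4*c*k - 12*c + 12*k = (c - k)·(c + 6)·(c - 2);  c² - 2*c*k + 6*c - 12*k = (c + 6)·(c - 2*k)
Cancel the common factors (c + 6), (c - 2*k), (c - k).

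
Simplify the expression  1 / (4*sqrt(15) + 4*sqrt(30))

(-sqrt(15) + sqrt(30))/60

Multiply numerator and denominator by -4*sqrt(15) + 4*sqrt(30).
Denominator becomes 240; numerator becomes -4*sqrt(15) + 4*sqrt(30).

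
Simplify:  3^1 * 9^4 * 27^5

3^24

3^1 = 3^1; 9^4 = 3^8; 27^5 = 3^15
Combine exponents: 3^24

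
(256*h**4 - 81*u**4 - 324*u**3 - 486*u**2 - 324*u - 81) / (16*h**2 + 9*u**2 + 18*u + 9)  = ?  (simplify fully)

16*h**2 - 9*u**2 - 18*u - 9

256*h**4 - 81*u**4 - 324*u**3 - 486*u**2 - 324*u - 81 factors as -(-4*h + 3*u + 3)*(4*h + 3*u + 3)*(16*h**2 + 9*u**2 + 18*u + 9).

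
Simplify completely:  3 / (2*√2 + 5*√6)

(-6*√2 + 15*√6)/142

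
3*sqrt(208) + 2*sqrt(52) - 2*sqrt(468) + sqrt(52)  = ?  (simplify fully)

6*sqrt(13)

3*sqrt(208) = 12*sqrt(13); 2*sqrt(52) = 4*sqrt(13); 2*sqrt(468) = 12*sqrt(13); sqrt(52) = 2*sqrt(13)
Combine: (12 + 4 - 12 + 2)·sqrt(13) = 6*sqrt(13)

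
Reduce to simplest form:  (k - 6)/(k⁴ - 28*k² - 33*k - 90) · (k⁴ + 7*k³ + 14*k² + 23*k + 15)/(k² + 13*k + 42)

(k + 1)/(k² + 13*k + 42)

Factor: k⁴ - 28*k² - 33*k - 90 = (k - 6)·(k² + k + 3)·(k + 5);  k⁴ + 7*k³ + 14*k² + 23*k + 15 = (k + 1)·(k² + k + 3)·(k + 5);  k² + 13*k + 42 = (k + 7)·(k + 6)
Cancel the common factors (k² + k + 3), (k + 5), (k - 6).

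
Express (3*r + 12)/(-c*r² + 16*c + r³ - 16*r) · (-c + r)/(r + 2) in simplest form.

3/(r² - 2*r - 8)

Factor: 3*r + 12 = 3·(r + 4);  -c*r² + 16*c + r³ - 16*r = (r - 4)·(-c + r)·(r + 4)
Cancel the common factors (r + 4), (-c + r).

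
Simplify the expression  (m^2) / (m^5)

m^(-3)

Quotient: (m^-3)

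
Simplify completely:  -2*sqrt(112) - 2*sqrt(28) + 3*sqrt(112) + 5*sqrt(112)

2*sqrt(112) = 8*sqrt(7); 2*sqrt(28) = 4*sqrt(7); 3*sqrt(112) = 12*sqrt(7); 5*sqrt(112) = 20*sqrt(7)
Combine: (-8 - 4 + 12 + 20)·sqrt(7) = 20*sqrt(7)

20*sqrt(7)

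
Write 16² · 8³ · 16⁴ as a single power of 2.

16² = 2^8; 8³ = 2^9; 16⁴ = 2^16
Combine exponents: 2^33

2^33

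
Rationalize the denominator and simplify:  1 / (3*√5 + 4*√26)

Multiply numerator and denominator by -4*√26 + 3*√5.
Denominator becomes -371; numerator becomes -4*√26 + 3*√5.

(-3*√5 + 4*√26)/371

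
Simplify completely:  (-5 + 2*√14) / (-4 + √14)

(-3*√14 - 8)/2

Multiply numerator and denominator by -4 - √14.
Denominator becomes 2; numerator becomes -3*√14 - 8.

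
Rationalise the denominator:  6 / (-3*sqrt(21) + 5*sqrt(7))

(-9*sqrt(21) - 15*sqrt(7))/7

Multiply numerator and denominator by 5*sqrt(7) + 3*sqrt(21).
Denominator becomes -14; numerator becomes 30*sqrt(7) + 18*sqrt(21).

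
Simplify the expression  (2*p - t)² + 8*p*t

(2*p + t)²

Expand the square and combine the 8*p*t term.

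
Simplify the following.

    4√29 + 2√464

12*√29

4√29 = 4*√29; 2√464 = 8*√29
Combine: (4 + 8)·√29 = 12*√29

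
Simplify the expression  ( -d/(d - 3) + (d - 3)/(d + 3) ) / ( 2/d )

Numerator: -d/(d - 3) + (d - 3)/(d + 3) = (-9*d + 9)/(d**2 - 9)
Denominator: 2/d = 2/d
Divide: ((-9*d + 9)/(d**2 - 9)) · (d/2) = (-9*d**2 + 9*d)/(2*d**2 - 18)

(-9*d**2 + 9*d)/(2*d**2 - 18)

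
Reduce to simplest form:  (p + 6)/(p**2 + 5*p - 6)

1/(p - 1)

Factor: p**2 + 5*p - 6 = (p + 6)*(p - 1)
Cancel the common factor (p + 6).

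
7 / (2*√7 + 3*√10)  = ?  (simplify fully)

Multiply numerator and denominator by -3*√10 + 2*√7.
Denominator becomes -62; numerator becomes -21*√10 + 14*√7.

(-14*√7 + 21*√10)/62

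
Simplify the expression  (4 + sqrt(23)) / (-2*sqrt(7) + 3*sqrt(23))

(8*sqrt(7) + 2*sqrt(161) + 12*sqrt(23) + 69)/179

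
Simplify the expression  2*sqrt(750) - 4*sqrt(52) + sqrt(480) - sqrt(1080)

2*sqrt(750) = 10*sqrt(30); 4*sqrt(52) = 8*sqrt(13); sqrt(480) = 4*sqrt(30); sqrt(1080) = 6*sqrt(30)

-8*sqrt(13) + 8*sqrt(30)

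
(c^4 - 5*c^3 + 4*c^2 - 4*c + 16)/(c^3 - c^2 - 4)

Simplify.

c - 4

Factor: c^4 - 5*c^3 + 4*c^2 - 4*c + 16 = (c - 4)*(c - 2)*(c^2 + c + 2);  c^3 - c^2 - 4 = (c^2 + c + 2)*(c - 2)
Cancel the common factors (c^2 + c + 2), (c - 2).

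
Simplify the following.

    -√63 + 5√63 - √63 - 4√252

-15*√7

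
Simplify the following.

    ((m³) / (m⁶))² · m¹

Inside the bracket: (m^-3)
Raise to the power 2: (m^-6)
Multiply by m¹: add exponents.

m^(-5)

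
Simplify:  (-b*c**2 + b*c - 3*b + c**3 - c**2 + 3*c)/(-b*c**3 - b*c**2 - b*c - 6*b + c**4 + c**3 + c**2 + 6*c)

1/(c + 2)

Factor: -b*c**2 + b*c - 3*b + c**3 - c**2 + 3*c = (-b + c)*(c**2 - c + 3);  -b*c**3 - b*c**2 - b*c - 6*b + c**4 + c**3 + c**2 + 6*c = (-b + c)*(c + 2)*(c**2 - c + 3)
Cancel the common factors (c**2 - c + 3), (-b + c).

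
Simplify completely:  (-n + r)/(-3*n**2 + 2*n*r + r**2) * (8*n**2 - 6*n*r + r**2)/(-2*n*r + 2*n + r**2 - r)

Factor: -3*n**2 + 2*n*r + r**2 = (-n + r)*(3*n + r);  8*n**2 - 6*n*r + r**2 = (-2*n + r)*(-4*n + r);  -2*n*r + 2*n + r**2 - r = (r - 1)*(-2*n + r)
Cancel the common factors (-n + r), (-2*n + r).

(-4*n + r)/(3*n*r - 3*n + r**2 - r)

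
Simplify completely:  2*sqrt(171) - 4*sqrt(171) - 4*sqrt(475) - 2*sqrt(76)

-30*sqrt(19)

2*sqrt(171) = 6*sqrt(19); 4*sqrt(171) = 12*sqrt(19); 4*sqrt(475) = 20*sqrt(19); 2*sqrt(76) = 4*sqrt(19)
Combine: (6 - 12 - 20 - 4)·sqrt(19) = -30*sqrt(19)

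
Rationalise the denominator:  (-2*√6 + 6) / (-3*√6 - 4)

(-13*√6 + 30)/19

Multiply numerator and denominator by -4 + 3*√6.
Denominator becomes -38; numerator becomes -60 + 26*√6.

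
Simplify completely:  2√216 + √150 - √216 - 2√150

√6

2√216 = 12*√6; √150 = 5*√6; √216 = 6*√6; 2√150 = 10*√6
Combine: (12 + 5 - 6 - 10)·√6 = √6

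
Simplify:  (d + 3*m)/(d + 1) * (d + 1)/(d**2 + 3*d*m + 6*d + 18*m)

1/(d + 6)

Factor: d**2 + 3*d*m + 6*d + 18*m = (d + 3*m)*(d + 6)
Cancel the common factors (d + 3*m), (d + 1).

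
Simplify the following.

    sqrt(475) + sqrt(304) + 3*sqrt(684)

27*sqrt(19)

sqrt(475) = 5*sqrt(19); sqrt(304) = 4*sqrt(19); 3*sqrt(684) = 18*sqrt(19)
Combine: (5 + 4 + 18)·sqrt(19) = 27*sqrt(19)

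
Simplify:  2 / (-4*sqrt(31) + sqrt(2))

Multiply numerator and denominator by sqrt(2) + 4*sqrt(31).
Denominator becomes -494; numerator becomes 2*sqrt(2) + 8*sqrt(31).

(-4*sqrt(31) - sqrt(2))/247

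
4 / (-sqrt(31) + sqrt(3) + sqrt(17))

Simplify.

(44*sqrt(31) + 68*sqrt(17) + 180*sqrt(3) + 8*sqrt(1581))/83

Group as (sqrt(3) + sqrt(17)) - sqrt(31); multiply by (sqrt(3) + sqrt(17)) + sqrt(31), then rationalise the remaining surd.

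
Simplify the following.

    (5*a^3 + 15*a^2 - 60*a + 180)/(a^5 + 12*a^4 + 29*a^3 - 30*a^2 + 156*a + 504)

Factor: 5*a^3 + 15*a^2 - 60*a + 180 = 5*(a^2 - 3*a + 6)*(a + 6);  a^5 + 12*a^4 + 29*a^3 - 30*a^2 + 156*a + 504 = (a + 2)*(a^2 - 3*a + 6)*(a + 6)*(a + 7)
Cancel the common factors (a^2 - 3*a + 6), (a + 6).

5/(a^2 + 9*a + 14)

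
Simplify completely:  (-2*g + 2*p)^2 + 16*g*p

4*(g + p)^2

Expand the square and combine the 16*g*p term.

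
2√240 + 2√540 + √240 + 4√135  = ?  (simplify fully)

36*√15

2√240 = 8*√15; 2√540 = 12*√15; √240 = 4*√15; 4√135 = 12*√15
Combine: (8 + 12 + 4 + 12)·√15 = 36*√15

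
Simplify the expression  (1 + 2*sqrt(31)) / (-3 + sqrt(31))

Multiply numerator and denominator by -sqrt(31) - 3.
Denominator becomes -22; numerator becomes -65 - 7*sqrt(31).

(7*sqrt(31) + 65)/22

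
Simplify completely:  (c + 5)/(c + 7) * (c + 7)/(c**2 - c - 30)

1/(c - 6)

Factor: c**2 - c - 30 = (c + 5)*(c - 6)
Cancel the common factors (c + 7), (c + 5).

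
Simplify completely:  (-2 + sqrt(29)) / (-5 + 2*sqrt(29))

Multiply numerator and denominator by -2*sqrt(29) - 5.
Denominator becomes -91; numerator becomes -48 - sqrt(29).

(sqrt(29) + 48)/91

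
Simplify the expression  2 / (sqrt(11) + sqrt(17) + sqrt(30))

(-sqrt(5610) - sqrt(30) + 12*sqrt(17) + 18*sqrt(11))/186

Group as (sqrt(11) + sqrt(30)) + sqrt(17); multiply by (sqrt(11) + sqrt(30)) - sqrt(17), then rationalise the remaining surd.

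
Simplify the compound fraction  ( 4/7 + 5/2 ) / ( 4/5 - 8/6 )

Numerator: 4/7 + 5/2 = 43/14
Denominator: 4/5 - 8/6 = -8/15
Divide: (43/14) · (-15/8) = -645/112

-645/112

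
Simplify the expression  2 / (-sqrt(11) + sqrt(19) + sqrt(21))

Group as (sqrt(19) + sqrt(21)) - sqrt(11); multiply by (sqrt(19) + sqrt(21)) + sqrt(11), then rationalise the remaining surd.

(-58*sqrt(11) + 18*sqrt(21) + 26*sqrt(19) + 4*sqrt(4389))/755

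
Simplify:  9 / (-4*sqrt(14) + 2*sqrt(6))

Multiply numerator and denominator by 2*sqrt(6) + 4*sqrt(14).
Denominator becomes -200; numerator becomes 18*sqrt(6) + 36*sqrt(14).

(-18*sqrt(14) - 9*sqrt(6))/100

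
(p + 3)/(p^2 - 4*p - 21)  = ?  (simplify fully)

Factor: p^2 - 4*p - 21 = (p + 3)*(p - 7)
Cancel the common factor (p + 3).

1/(p - 7)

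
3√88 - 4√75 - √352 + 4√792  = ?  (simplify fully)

-20*√3 + 26*√22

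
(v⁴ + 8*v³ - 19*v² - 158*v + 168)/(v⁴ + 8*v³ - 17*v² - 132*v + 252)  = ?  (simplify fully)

(v² - 5*v + 4)/(v² - 5*v + 6)

Factor: v⁴ + 8*v³ - 19*v² - 158*v + 168 = (v - 4)·(v - 1)·(v + 7)·(v + 6);  v⁴ + 8*v³ - 17*v² - 132*v + 252 = (v + 6)·(v - 2)·(v + 7)·(v - 3)
Cancel the common factors (v + 6), (v + 7).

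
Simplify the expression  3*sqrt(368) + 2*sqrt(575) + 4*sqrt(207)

34*sqrt(23)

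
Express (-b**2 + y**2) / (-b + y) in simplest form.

b + y

Difference of squares: factor out (-b + y).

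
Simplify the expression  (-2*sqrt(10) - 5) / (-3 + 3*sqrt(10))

Multiply numerator and denominator by -3*sqrt(10) - 3.
Denominator becomes -81; numerator becomes 21*sqrt(10) + 75.

(-25 - 7*sqrt(10))/27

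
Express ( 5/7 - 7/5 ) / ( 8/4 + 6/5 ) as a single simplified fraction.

-3/14

Numerator: 5/7 - 7/5 = -24/35
Denominator: 8/4 + 6/5 = 16/5
Divide: (-24/35) · (5/16) = -3/14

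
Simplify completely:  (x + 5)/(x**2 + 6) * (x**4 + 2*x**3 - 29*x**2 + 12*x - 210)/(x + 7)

x**2 - 25

Factor: x**4 + 2*x**3 - 29*x**2 + 12*x - 210 = (x - 5)*(x**2 + 6)*(x + 7)
Cancel the common factors (x**2 + 6), (x + 7).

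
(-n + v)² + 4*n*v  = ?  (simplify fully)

(n + v)²

After expansion: n² + 2*n*v + v² — a perfect-square trinomial.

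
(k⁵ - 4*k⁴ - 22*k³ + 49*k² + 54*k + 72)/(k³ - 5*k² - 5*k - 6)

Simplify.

k² + k - 12

Factor: k⁵ - 4*k⁴ - 22*k³ + 49*k² + 54*k + 72 = (k - 3)·(k - 6)·(k² + k + 1)·(k + 4);  k³ - 5*k² - 5*k - 6 = (k - 6)·(k² + k + 1)
Cancel the common factors (k² + k + 1), (k - 6).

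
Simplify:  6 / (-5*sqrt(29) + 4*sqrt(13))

(-30*sqrt(29) - 24*sqrt(13))/517

Multiply numerator and denominator by 4*sqrt(13) + 5*sqrt(29).
Denominator becomes -517; numerator becomes 24*sqrt(13) + 30*sqrt(29).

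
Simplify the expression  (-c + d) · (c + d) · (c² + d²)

-c⁴ + d⁴

(d+c)(d-c) = -c² + d²; continue pairing.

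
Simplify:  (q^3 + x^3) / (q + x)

q^2 - q*x + x^2

x^3 + q^3 = (q + x)(q^2 - q*x + x^2).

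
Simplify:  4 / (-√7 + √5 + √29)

(-124*√5 - 8*√1015 + 108*√7 + 68*√29)/149

Group as (√5 + √29) - √7; multiply by (√5 + √29) + √7, then rationalise the remaining surd.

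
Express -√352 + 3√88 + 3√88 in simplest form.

8*√22

√352 = 4*√22; 3√88 = 6*√22; 3√88 = 6*√22
Combine: (-4 + 6 + 6)·√22 = 8*√22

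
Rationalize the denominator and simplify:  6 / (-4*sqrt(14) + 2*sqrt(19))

(-6*sqrt(14) - 3*sqrt(19))/37

Multiply numerator and denominator by 2*sqrt(19) + 4*sqrt(14).
Denominator becomes -148; numerator becomes 12*sqrt(19) + 24*sqrt(14).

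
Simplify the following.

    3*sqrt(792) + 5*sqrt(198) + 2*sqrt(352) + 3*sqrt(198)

3*sqrt(792) = 18*sqrt(22); 5*sqrt(198) = 15*sqrt(22); 2*sqrt(352) = 8*sqrt(22); 3*sqrt(198) = 9*sqrt(22)
Combine: (18 + 15 + 8 + 9)·sqrt(22) = 50*sqrt(22)

50*sqrt(22)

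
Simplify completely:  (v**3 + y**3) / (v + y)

v**2 - v*y + y**2

Factor as (a+b)(a**2-ab+b**2) with a=y, b=v.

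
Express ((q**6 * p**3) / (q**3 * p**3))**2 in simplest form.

Inside the bracket: q**3
Raise to the power 2: q**6

q**6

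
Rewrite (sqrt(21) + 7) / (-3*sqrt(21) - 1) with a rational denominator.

(-5*sqrt(21) - 14)/47

Multiply numerator and denominator by -1 + 3*sqrt(21).
Denominator becomes -188; numerator becomes 56 + 20*sqrt(21).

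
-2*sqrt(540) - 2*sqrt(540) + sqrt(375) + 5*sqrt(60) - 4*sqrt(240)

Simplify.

2*sqrt(540) = 12*sqrt(15); 2*sqrt(540) = 12*sqrt(15); sqrt(375) = 5*sqrt(15); 5*sqrt(60) = 10*sqrt(15); 4*sqrt(240) = 16*sqrt(15)
Combine: (-12 - 12 + 5 + 10 - 16)·sqrt(15) = -25*sqrt(15)

-25*sqrt(15)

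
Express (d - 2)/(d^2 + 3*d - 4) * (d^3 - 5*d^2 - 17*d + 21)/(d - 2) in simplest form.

(d^2 - 4*d - 21)/(d + 4)

Factor: d^2 + 3*d - 4 = (d + 4)*(d - 1);  d^3 - 5*d^2 - 17*d + 21 = (d - 7)*(d - 1)*(d + 3)
Cancel the common factors (d - 2), (d - 1).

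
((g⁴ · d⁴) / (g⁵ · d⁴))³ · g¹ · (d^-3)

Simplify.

1/(d³*g²)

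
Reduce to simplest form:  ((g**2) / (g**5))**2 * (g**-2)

Inside the bracket: (g**-3)
Raise to the power 2: (g**-6)
Multiply by (g**-2): add exponents.

g**(-8)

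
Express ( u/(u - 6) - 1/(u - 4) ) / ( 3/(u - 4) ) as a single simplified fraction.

(u^2 - 5*u + 6)/(3*u - 18)

Numerator: u/(u - 6) - 1/(u - 4) = (u^2 - 5*u + 6)/(u^2 - 10*u + 24)
Denominator: 3/(u - 4) = 3/(u - 4)
Divide: ((u^2 - 5*u + 6)/(u^2 - 10*u + 24)) · (u/3 - 4/3) = (u^2 - 5*u + 6)/(3*u - 18)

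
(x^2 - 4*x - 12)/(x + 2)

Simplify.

Factor: x^2 - 4*x - 12 = (x - 6)*(x + 2)
Cancel the common factor (x + 2).

x - 6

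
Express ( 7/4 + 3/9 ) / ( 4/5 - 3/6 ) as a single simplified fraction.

Numerator: 7/4 + 3/9 = 25/12
Denominator: 4/5 - 3/6 = 3/10
Divide: (25/12) · (10/3) = 125/18

125/18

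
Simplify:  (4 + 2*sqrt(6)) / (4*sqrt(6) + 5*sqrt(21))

(-48 - 16*sqrt(6) + 20*sqrt(21) + 30*sqrt(14))/429

Multiply numerator and denominator by -5*sqrt(21) + 4*sqrt(6).
Denominator becomes -429; numerator becomes -30*sqrt(14) - 20*sqrt(21) + 16*sqrt(6) + 48.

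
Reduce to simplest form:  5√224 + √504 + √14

27*√14

5√224 = 20*√14; √504 = 6*√14; √14 = √14
Combine: (20 + 6 + 1)·√14 = 27*√14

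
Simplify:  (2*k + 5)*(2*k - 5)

4*k**2 - 25

(2*k)**2 - (5)**2 = 4*k**2 - 25.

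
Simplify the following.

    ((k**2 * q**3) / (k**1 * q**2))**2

k**2*q**2

Inside the bracket: k**1 * q**1
Raise to the power 2: k**2 * q**2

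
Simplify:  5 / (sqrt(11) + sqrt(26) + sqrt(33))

Group as (sqrt(11) + sqrt(26)) + sqrt(33); multiply by (sqrt(11) + sqrt(26)) - sqrt(33), then rationalise the remaining surd.

(-55*sqrt(78) + 10*sqrt(33) + 45*sqrt(26) + 120*sqrt(11))/564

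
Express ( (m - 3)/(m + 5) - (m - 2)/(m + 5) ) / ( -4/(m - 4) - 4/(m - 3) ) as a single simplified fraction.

(m² - 7*m + 12)/(8*m² + 12*m - 140)

Numerator: (m - 3)/(m + 5) - (m - 2)/(m + 5) = -1/(m + 5)
Denominator: -4/(m - 4) - 4/(m - 3) = (-8*m + 28)/(m² - 7*m + 12)
Divide: (-1/(m + 5)) · ((m² - 7*m + 12)/(-8*m + 28)) = (m² - 7*m + 12)/(8*m² + 12*m - 140)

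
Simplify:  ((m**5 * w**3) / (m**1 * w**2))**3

m**12*w**3

Inside the bracket: m**4 * w**1
Raise to the power 3: m**12 * w**3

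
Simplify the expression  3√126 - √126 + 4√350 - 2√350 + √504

22*√14

3√126 = 9*√14; √126 = 3*√14; 4√350 = 20*√14; 2√350 = 10*√14; √504 = 6*√14
Combine: (9 - 3 + 20 - 10 + 6)·√14 = 22*√14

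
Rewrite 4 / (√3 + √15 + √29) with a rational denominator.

Group as (√3 + √29) + √15; multiply by (√3 + √29) - √15, then rationalise the remaining surd.

(-24*√145 - 44*√29 + 68*√15 + 164*√3)/59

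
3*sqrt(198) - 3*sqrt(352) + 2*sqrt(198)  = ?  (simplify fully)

3*sqrt(22)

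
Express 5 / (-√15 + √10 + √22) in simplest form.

(-85*√15 + 15*√22 + 135*√10 + 100*√33)/591

Group as (√10 + √22) - √15; multiply by (√10 + √22) + √15, then rationalise the remaining surd.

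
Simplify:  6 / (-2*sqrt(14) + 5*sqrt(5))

(4*sqrt(14) + 10*sqrt(5))/23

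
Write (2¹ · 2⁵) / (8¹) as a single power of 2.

2^3

2¹ = 2^1; 2⁵ = 2^5; 8¹ = 2^3
Combine exponents: 2^3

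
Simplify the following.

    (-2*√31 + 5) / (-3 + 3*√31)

Multiply numerator and denominator by -3*√31 - 3.
Denominator becomes -270; numerator becomes -9*√31 + 171.

(-19 + √31)/30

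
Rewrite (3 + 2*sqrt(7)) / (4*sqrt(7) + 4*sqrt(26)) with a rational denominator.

Multiply numerator and denominator by -4*sqrt(26) + 4*sqrt(7).
Denominator becomes -304; numerator becomes -8*sqrt(182) - 12*sqrt(26) + 12*sqrt(7) + 56.

(-14 - 3*sqrt(7) + 3*sqrt(26) + 2*sqrt(182))/76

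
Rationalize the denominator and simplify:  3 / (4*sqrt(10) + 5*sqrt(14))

Multiply numerator and denominator by -5*sqrt(14) + 4*sqrt(10).
Denominator becomes -190; numerator becomes -15*sqrt(14) + 12*sqrt(10).

(-12*sqrt(10) + 15*sqrt(14))/190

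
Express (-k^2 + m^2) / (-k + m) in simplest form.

k + m

Factor m^2 - k^2 and cancel (-k + m).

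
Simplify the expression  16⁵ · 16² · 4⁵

2^38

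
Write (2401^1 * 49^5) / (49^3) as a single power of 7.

2401^1 = 7^4; 49^5 = 7^10; 49^3 = 7^6
Combine exponents: 7^8

7^8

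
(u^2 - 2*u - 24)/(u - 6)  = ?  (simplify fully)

u + 4

Factor: u^2 - 2*u - 24 = (u + 4)*(u - 6)
Cancel the common factor (u - 6).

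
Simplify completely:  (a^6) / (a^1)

a^5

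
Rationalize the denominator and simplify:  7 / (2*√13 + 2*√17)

Multiply numerator and denominator by -2*√13 + 2*√17.
Denominator becomes 16; numerator becomes -14*√13 + 14*√17.

(-7*√13 + 7*√17)/8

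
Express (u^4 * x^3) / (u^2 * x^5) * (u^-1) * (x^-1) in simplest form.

u/x^3

Quotient: u^2 * (x^-2)
Multiply by (u^-1) * (x^-1): add exponents.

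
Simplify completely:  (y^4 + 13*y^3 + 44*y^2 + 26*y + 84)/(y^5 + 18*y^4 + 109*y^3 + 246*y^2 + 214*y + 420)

1/(y + 5)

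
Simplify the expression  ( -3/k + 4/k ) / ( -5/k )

-1/5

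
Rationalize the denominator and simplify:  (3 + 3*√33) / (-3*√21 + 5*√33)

(3*√21 + 5*√33 + 9*√77 + 165)/212

Multiply numerator and denominator by 3*√21 + 5*√33.
Denominator becomes 636; numerator becomes 9*√21 + 15*√33 + 27*√77 + 495.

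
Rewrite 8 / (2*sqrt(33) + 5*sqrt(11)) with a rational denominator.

(-16*sqrt(33) + 40*sqrt(11))/143

Multiply numerator and denominator by -5*sqrt(11) + 2*sqrt(33).
Denominator becomes -143; numerator becomes -40*sqrt(11) + 16*sqrt(33).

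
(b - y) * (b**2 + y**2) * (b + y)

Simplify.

b**4 - y**4

(b+y)(b-y) = b**2 - y**2; continue pairing.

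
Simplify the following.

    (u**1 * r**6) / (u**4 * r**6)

Quotient: (u**-3)

u**(-3)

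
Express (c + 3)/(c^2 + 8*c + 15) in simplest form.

1/(c + 5)

Factor: c^2 + 8*c + 15 = (c + 5)*(c + 3)
Cancel the common factor (c + 3).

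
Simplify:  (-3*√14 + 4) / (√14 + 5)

(-19*√14 + 62)/11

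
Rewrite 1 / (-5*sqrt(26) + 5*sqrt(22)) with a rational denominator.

Multiply numerator and denominator by 5*sqrt(22) + 5*sqrt(26).
Denominator becomes -100; numerator becomes 5*sqrt(22) + 5*sqrt(26).

(-sqrt(26) - sqrt(22))/20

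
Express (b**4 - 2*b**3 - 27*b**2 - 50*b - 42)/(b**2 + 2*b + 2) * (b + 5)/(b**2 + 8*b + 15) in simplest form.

b - 7

Factor: b**4 - 2*b**3 - 27*b**2 - 50*b - 42 = (b + 3)*(b - 7)*(b**2 + 2*b + 2);  b**2 + 8*b + 15 = (b + 3)*(b + 5)
Cancel the common factors (b**2 + 2*b + 2), (b + 3), (b + 5).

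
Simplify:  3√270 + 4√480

25*√30

3√270 = 9*√30; 4√480 = 16*√30
Combine: (9 + 16)·√30 = 25*√30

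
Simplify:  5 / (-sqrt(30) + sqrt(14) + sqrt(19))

(-3*sqrt(30) + 25*sqrt(19) + 35*sqrt(14) + 4*sqrt(1995))/211

Group as (sqrt(14) + sqrt(19)) - sqrt(30); multiply by (sqrt(14) + sqrt(19)) + sqrt(30), then rationalise the remaining surd.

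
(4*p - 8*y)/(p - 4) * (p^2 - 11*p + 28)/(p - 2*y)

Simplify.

4*p - 28

Factor: 4*p - 8*y = 4*(p - 2*y);  p^2 - 11*p + 28 = (p - 7)*(p - 4)
Cancel the common factors (p - 2*y), (p - 4).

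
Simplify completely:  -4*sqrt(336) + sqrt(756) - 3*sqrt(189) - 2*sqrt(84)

-23*sqrt(21)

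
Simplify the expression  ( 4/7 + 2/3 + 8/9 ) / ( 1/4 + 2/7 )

Numerator: 4/7 + 2/3 + 8/9 = 134/63
Denominator: 1/4 + 2/7 = 15/28
Divide: (134/63) · (28/15) = 536/135

536/135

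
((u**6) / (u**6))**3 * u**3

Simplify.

u**3

Inside the bracket: 1
Raise to the power 3: 1
Multiply by u**3: add exponents.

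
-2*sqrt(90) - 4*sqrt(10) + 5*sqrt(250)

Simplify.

15*sqrt(10)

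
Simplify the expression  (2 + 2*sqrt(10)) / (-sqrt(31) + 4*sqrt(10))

Multiply numerator and denominator by sqrt(31) + 4*sqrt(10).
Denominator becomes 129; numerator becomes 2*sqrt(31) + 8*sqrt(10) + 2*sqrt(310) + 80.

(2*sqrt(31) + 8*sqrt(10) + 2*sqrt(310) + 80)/129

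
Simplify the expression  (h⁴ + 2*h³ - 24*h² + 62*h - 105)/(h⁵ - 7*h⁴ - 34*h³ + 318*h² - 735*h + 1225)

Factor: h⁴ + 2*h³ - 24*h² + 62*h - 105 = (h + 7)·(h² - 2*h + 5)·(h - 3);  h⁵ - 7*h⁴ - 34*h³ + 318*h² - 735*h + 1225 = (h + 7)·(h² - 2*h + 5)·(h - 5)·(h - 7)
Cancel the common factors (h² - 2*h + 5), (h + 7).

(h - 3)/(h² - 12*h + 35)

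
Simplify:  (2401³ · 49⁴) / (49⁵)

2401³ = 7^12; 49⁴ = 7^8; 49⁵ = 7^10
Combine exponents: 7^10

7^10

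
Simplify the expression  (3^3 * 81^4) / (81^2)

3^11

3^3 = 3^3; 81^4 = 3^16; 81^2 = 3^8
Combine exponents: 3^11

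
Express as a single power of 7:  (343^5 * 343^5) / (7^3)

7^27

343^5 = 7^15; 343^5 = 7^15; 7^3 = 7^3
Combine exponents: 7^27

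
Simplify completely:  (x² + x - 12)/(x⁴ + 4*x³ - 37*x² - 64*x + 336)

Factor: x² + x - 12 = (x + 4)·(x - 3);  x⁴ + 4*x³ - 37*x² - 64*x + 336 = (x - 3)·(x + 7)·(x + 4)·(x - 4)
Cancel the common factors (x + 4), (x - 3).

1/(x² + 3*x - 28)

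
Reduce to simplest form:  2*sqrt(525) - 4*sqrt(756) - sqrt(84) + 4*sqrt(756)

8*sqrt(21)

2*sqrt(525) = 10*sqrt(21); 4*sqrt(756) = 24*sqrt(21); sqrt(84) = 2*sqrt(21); 4*sqrt(756) = 24*sqrt(21)
Combine: (10 - 24 - 2 + 24)·sqrt(21) = 8*sqrt(21)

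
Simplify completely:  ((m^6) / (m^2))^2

m^8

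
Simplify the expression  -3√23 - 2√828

3√23 = 3*√23; 2√828 = 12*√23
Combine: (-3 - 12)·√23 = -15*√23

-15*√23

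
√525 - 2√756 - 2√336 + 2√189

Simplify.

√525 = 5*√21; 2√756 = 12*√21; 2√336 = 8*√21; 2√189 = 6*√21
Combine: (5 - 12 - 8 + 6)·√21 = -9*√21

-9*√21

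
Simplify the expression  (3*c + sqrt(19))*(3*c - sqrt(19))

9*c**2 - 19

(3*c)**2 - (sqrt(19))**2 = 9*c**2 - 19.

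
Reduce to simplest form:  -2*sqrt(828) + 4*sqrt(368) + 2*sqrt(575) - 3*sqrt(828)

-4*sqrt(23)

2*sqrt(828) = 12*sqrt(23); 4*sqrt(368) = 16*sqrt(23); 2*sqrt(575) = 10*sqrt(23); 3*sqrt(828) = 18*sqrt(23)
Combine: (-12 + 16 + 10 - 18)·sqrt(23) = -4*sqrt(23)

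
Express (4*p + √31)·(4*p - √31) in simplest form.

Product of conjugates: (P+Q)(P-Q) = P^2 - Q^2.

16*p² - 31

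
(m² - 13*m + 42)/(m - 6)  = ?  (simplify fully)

Factor: m² - 13*m + 42 = (m - 7)·(m - 6)
Cancel the common factor (m - 6).

m - 7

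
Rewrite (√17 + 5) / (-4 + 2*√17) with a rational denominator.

(27 + 7*√17)/26

Multiply numerator and denominator by -2*√17 - 4.
Denominator becomes -52; numerator becomes -14*√17 - 54.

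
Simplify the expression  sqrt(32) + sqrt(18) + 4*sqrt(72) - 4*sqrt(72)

sqrt(32) = 4*sqrt(2); sqrt(18) = 3*sqrt(2); 4*sqrt(72) = 24*sqrt(2); 4*sqrt(72) = 24*sqrt(2)
Combine: (4 + 3 + 24 - 24)·sqrt(2) = 7*sqrt(2)

7*sqrt(2)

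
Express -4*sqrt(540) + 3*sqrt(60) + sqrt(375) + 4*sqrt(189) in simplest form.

4*sqrt(540) = 24*sqrt(15); 3*sqrt(60) = 6*sqrt(15); sqrt(375) = 5*sqrt(15); 4*sqrt(189) = 12*sqrt(21)

-13*sqrt(15) + 12*sqrt(21)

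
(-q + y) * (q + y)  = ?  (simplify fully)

Telescope via difference of squares: (y+q)(y-q) = -q^2 + y^2.

-q^2 + y^2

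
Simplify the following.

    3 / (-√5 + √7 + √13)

Group as (√7 + √13) - √5; multiply by (√7 + √13) + √5, then rationalise the remaining surd.

(-45*√5 - 3*√13 + 33*√7 + 6*√455)/139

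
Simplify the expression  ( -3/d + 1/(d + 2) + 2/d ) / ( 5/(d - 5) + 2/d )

Numerator: -3/d + 1/(d + 2) + 2/d = -2/(d² + 2*d)
Denominator: 5/(d - 5) + 2/d = (7*d - 10)/(d² - 5*d)
Divide: (-2/(d² + 2*d)) · ((d² - 5*d)/(7*d - 10)) = (-2*d + 10)/(7*d² + 4*d - 20)

(-2*d + 10)/(7*d² + 4*d - 20)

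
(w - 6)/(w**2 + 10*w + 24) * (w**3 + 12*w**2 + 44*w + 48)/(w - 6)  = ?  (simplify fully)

Factor: w**2 + 10*w + 24 = (w + 4)*(w + 6);  w**3 + 12*w**2 + 44*w + 48 = (w + 6)*(w + 4)*(w + 2)
Cancel the common factors (w + 4), (w - 6), (w + 6).

w + 2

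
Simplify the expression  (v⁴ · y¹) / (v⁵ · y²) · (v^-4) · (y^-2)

1/(v⁵*y³)

Quotient: (v^-1) · (y^-1)
Multiply by (v^-4) · (y^-2): add exponents.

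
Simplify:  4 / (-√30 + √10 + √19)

Group as (√10 + √19) - √30; multiply by (√10 + √19) + √30, then rationalise the remaining surd.

(4*√30 + 84*√19 + 156*√10 + 80*√57)/759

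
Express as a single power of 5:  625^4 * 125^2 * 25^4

625^4 = 5^16; 125^2 = 5^6; 25^4 = 5^8
Combine exponents: 5^30

5^30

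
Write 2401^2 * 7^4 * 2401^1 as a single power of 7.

2401^2 = 7^8; 7^4 = 7^4; 2401^1 = 7^4
Combine exponents: 7^16

7^16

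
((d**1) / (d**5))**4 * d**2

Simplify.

Inside the bracket: (d**-4)
Raise to the power 4: (d**-16)
Multiply by d**2: add exponents.

d**(-14)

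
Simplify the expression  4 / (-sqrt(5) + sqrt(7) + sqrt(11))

(-52*sqrt(5) + 4*sqrt(11) + 36*sqrt(7) + 8*sqrt(385))/139

Group as (sqrt(7) + sqrt(11)) - sqrt(5); multiply by (sqrt(7) + sqrt(11)) + sqrt(5), then rationalise the remaining surd.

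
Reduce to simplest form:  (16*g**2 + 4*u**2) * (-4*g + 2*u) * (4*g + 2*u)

-256*g**4 + 16*u**4

Pair the conjugate factors: ((2*u)+(4*g))((2*u)-(4*g)) = -16*g**2 + 4*u**2, then repeat with the next factor.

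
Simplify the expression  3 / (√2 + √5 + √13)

Group as (√5 + √13) + √2; multiply by (√5 + √13) - √2, then rationalise the remaining surd.

(-3*√130 - 9*√13 + 15*√5 + 24*√2)/2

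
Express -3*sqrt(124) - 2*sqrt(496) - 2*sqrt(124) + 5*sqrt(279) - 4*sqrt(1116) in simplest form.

3*sqrt(124) = 6*sqrt(31); 2*sqrt(496) = 8*sqrt(31); 2*sqrt(124) = 4*sqrt(31); 5*sqrt(279) = 15*sqrt(31); 4*sqrt(1116) = 24*sqrt(31)
Combine: (-6 - 8 - 4 + 15 - 24)·sqrt(31) = -27*sqrt(31)

-27*sqrt(31)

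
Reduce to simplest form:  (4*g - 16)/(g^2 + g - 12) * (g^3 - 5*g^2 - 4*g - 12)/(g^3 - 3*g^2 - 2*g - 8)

Factor: 4*g - 16 = 4*(g - 4);  g^2 + g - 12 = (g + 4)*(g - 3);  g^3 - 5*g^2 - 4*g - 12 = (g - 6)*(g^2 + g + 2);  g^3 - 3*g^2 - 2*g - 8 = (g - 4)*(g^2 + g + 2)
Cancel the common factors (g^2 + g + 2), (g - 4).

(4*g - 24)/(g^2 + g - 12)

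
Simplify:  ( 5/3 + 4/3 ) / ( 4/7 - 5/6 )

Numerator: 5/3 + 4/3 = 3
Denominator: 4/7 - 5/6 = -11/42
Divide: (3) · (-42/11) = -126/11

-126/11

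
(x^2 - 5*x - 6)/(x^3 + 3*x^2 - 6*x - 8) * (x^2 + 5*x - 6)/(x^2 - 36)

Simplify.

Factor: x^2 - 5*x - 6 = (x + 1)*(x - 6);  x^3 + 3*x^2 - 6*x - 8 = (x - 2)*(x + 1)*(x + 4);  x^2 + 5*x - 6 = (x + 6)*(x - 1);  x^2 - 36 = (x - 6)*(x + 6)
Cancel the common factors (x - 6), (x + 6), (x + 1).

(x - 1)/(x^2 + 2*x - 8)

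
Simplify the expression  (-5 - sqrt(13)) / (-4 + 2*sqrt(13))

Multiply numerator and denominator by -2*sqrt(13) - 4.
Denominator becomes -36; numerator becomes 46 + 14*sqrt(13).

(-7*sqrt(13) - 23)/18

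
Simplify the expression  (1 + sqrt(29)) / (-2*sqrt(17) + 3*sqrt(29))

(2*sqrt(17) + 3*sqrt(29) + 2*sqrt(493) + 87)/193

Multiply numerator and denominator by 2*sqrt(17) + 3*sqrt(29).
Denominator becomes 193; numerator becomes 2*sqrt(17) + 3*sqrt(29) + 2*sqrt(493) + 87.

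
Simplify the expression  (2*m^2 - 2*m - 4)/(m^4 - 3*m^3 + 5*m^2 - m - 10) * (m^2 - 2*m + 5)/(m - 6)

Factor: 2*m^2 - 2*m - 4 = 2*(m - 2)*(m + 1);  m^4 - 3*m^3 + 5*m^2 - m - 10 = (m^2 - 2*m + 5)*(m + 1)*(m - 2)
Cancel the common factors (m^2 - 2*m + 5), (m - 2), (m + 1).

2/(m - 6)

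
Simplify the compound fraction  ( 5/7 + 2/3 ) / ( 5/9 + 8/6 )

87/119

Numerator: 5/7 + 2/3 = 29/21
Denominator: 5/9 + 8/6 = 17/9
Divide: (29/21) · (9/17) = 87/119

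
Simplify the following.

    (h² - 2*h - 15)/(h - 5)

h + 3

Factor: h² - 2*h - 15 = (h + 3)·(h - 5)
Cancel the common factor (h - 5).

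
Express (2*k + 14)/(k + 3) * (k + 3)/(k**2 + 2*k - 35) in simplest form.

Factor: 2*k + 14 = 2*(k + 7);  k**2 + 2*k - 35 = (k - 5)*(k + 7)
Cancel the common factors (k + 7), (k + 3).

2/(k - 5)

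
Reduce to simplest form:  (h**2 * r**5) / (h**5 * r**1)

Quotient: (h**-3) * r**4

r**4/h**3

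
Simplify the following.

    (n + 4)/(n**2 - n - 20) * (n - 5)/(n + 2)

1/(n + 2)

Factor: n**2 - n - 20 = (n - 5)*(n + 4)
Cancel the common factors (n + 4), (n - 5).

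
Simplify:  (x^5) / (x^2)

Quotient: x^3

x^3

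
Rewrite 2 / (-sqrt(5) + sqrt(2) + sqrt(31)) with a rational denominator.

(-17*sqrt(2) - sqrt(310) + 14*sqrt(5) + 12*sqrt(31))/134

Group as (sqrt(2) + sqrt(31)) - sqrt(5); multiply by (sqrt(2) + sqrt(31)) + sqrt(5), then rationalise the remaining surd.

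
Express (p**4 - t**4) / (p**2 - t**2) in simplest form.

p**2 + t**2

p**4 - t**4 factors as (p - t)*(p + t)*(p**2 + t**2).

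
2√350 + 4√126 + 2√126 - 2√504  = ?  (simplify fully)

16*√14

2√350 = 10*√14; 4√126 = 12*√14; 2√126 = 6*√14; 2√504 = 12*√14
Combine: (10 + 12 + 6 - 12)·√14 = 16*√14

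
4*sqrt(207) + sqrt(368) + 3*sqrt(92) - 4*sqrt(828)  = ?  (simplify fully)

-2*sqrt(23)

4*sqrt(207) = 12*sqrt(23); sqrt(368) = 4*sqrt(23); 3*sqrt(92) = 6*sqrt(23); 4*sqrt(828) = 24*sqrt(23)
Combine: (12 + 4 + 6 - 24)·sqrt(23) = -2*sqrt(23)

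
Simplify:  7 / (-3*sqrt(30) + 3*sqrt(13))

(-7*sqrt(30) - 7*sqrt(13))/51

Multiply numerator and denominator by 3*sqrt(13) + 3*sqrt(30).
Denominator becomes -153; numerator becomes 21*sqrt(13) + 21*sqrt(30).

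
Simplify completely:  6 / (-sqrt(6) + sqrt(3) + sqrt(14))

Group as (sqrt(3) + sqrt(14)) - sqrt(6); multiply by (sqrt(3) + sqrt(14)) + sqrt(6), then rationalise the remaining surd.

(-66*sqrt(6) - 30*sqrt(14) + 102*sqrt(3) + 72*sqrt(7))/47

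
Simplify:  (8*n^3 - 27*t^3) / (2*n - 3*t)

Apply the difference-of-cubes factorisation and cancel (2*n - 3*t).

4*n^2 + 6*n*t + 9*t^2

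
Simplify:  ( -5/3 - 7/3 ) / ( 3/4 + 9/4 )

Numerator: -5/3 - 7/3 = -4
Denominator: 3/4 + 9/4 = 3
Divide: (-4) · (1/3) = -4/3

-4/3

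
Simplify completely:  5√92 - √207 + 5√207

22*√23

5√92 = 10*√23; √207 = 3*√23; 5√207 = 15*√23
Combine: (10 - 3 + 15)·√23 = 22*√23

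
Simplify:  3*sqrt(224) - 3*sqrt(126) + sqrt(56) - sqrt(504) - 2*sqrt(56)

-5*sqrt(14)

3*sqrt(224) = 12*sqrt(14); 3*sqrt(126) = 9*sqrt(14); sqrt(56) = 2*sqrt(14); sqrt(504) = 6*sqrt(14); 2*sqrt(56) = 4*sqrt(14)
Combine: (12 - 9 + 2 - 6 - 4)·sqrt(14) = -5*sqrt(14)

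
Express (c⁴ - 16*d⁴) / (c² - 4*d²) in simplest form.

Factor c^4 - (2*d)^4 and cancel (c² - 4*d²).

c² + 4*d²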